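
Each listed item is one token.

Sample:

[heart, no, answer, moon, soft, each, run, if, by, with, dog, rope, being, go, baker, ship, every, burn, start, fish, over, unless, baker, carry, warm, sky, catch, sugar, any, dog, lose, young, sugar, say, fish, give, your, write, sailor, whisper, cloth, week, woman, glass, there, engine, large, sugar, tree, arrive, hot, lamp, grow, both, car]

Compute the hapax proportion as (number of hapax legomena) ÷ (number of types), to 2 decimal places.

0.92

Frequencies: sugar:3, dog:2, baker:2, fish:2, heart:1, no:1, answer:1, moon:1, soft:1, each:1, run:1, if:1, by:1, with:1, rope:1, being:1, go:1, ship:1, every:1, burn:1, … (30 more, each freq 1)
Hapax count = 46; type count = 50.
Ratio = 46 / 50 = 0.92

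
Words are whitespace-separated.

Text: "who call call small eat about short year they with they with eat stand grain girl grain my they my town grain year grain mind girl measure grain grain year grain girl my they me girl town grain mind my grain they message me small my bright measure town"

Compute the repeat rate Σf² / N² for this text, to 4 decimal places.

0.0829

Frequencies: grain:9, they:5, my:5, girl:4, year:3, town:3, call:2, small:2, eat:2, with:2, mind:2, measure:2, me:2, who:1, about:1, short:1, stand:1, message:1, bright:1
Σf² = 199; N² = 2401
Repeat rate = 199 / 2401 = 0.0829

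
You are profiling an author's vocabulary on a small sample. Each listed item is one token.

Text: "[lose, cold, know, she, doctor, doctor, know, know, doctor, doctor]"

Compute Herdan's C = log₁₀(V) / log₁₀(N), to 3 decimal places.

N = 10, V = 5.
log₁₀(V) = 0.698970, log₁₀(N) = 1.000000
C = 0.698970 / 1.000000 = 0.699

0.699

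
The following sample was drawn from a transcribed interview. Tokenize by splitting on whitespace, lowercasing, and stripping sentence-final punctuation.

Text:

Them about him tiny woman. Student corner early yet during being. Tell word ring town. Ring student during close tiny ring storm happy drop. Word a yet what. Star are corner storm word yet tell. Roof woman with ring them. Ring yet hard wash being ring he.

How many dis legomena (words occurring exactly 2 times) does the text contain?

9

Frequencies: ring:6, yet:4, word:3, them:2, tiny:2, woman:2, student:2, corner:2, during:2, being:2, tell:2, storm:2, about:1, him:1, early:1, town:1, close:1, happy:1, drop:1, a:1, … (8 more, each freq 1)
Words with frequency 2: being, corner, during, storm, student, tell, them, tiny, woman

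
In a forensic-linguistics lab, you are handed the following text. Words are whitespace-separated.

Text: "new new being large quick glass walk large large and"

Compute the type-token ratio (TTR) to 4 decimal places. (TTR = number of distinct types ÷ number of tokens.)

0.7000

N = 10 tokens, V = 7 types.
TTR = V / N = 7 / 10 = 0.7000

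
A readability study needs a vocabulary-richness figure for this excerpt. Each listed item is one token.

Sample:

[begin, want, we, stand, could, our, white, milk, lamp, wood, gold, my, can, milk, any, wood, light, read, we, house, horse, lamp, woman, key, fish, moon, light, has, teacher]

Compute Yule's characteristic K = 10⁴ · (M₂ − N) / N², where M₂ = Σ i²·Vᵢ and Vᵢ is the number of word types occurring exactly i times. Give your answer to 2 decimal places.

118.91

Frequencies: we:2, milk:2, lamp:2, wood:2, light:2, begin:1, want:1, stand:1, could:1, our:1, white:1, gold:1, my:1, can:1, any:1, read:1, house:1, horse:1, woman:1, key:1, … (4 more, each freq 1)
N = 29. Frequency spectrum: V_1=19, V_2=5
M₂ = 1²·19 + 2²·5 = 39
K = 10000 × (39 − 29) / 29² = 118.91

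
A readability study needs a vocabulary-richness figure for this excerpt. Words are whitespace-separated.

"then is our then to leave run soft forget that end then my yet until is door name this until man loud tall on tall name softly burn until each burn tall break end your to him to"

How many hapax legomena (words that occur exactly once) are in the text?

18

Frequencies: then:3, to:3, until:3, tall:3, is:2, end:2, name:2, burn:2, our:1, leave:1, run:1, soft:1, forget:1, that:1, my:1, yet:1, door:1, this:1, man:1, loud:1, … (6 more, each freq 1)
Hapax (freq=1): break, door, each, forget, him, leave, loud, man, my, on, our, run, soft, softly, that, this, yet, your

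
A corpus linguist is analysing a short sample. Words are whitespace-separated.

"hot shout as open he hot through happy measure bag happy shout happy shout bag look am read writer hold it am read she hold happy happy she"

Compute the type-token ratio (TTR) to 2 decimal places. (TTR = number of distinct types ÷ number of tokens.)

0.57

N = 28 tokens, V = 16 types.
TTR = V / N = 16 / 28 = 0.57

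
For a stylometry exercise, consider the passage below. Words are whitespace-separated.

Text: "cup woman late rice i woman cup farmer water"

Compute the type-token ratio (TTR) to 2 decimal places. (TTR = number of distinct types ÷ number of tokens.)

N = 9 tokens, V = 7 types.
TTR = V / N = 7 / 9 = 0.78

0.78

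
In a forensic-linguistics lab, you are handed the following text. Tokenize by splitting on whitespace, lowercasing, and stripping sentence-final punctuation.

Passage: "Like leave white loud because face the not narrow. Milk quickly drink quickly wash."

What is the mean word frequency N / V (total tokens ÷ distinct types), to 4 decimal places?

1.0769

N = 14 tokens, V = 13 types.
Mean frequency = N / V = 14 / 13 = 1.0769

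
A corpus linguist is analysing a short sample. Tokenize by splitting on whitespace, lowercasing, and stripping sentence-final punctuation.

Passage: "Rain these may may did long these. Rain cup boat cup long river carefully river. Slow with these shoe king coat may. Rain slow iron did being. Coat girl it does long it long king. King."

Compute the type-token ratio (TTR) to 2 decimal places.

0.53

N = 36 tokens, V = 19 types.
TTR = V / N = 19 / 36 = 0.53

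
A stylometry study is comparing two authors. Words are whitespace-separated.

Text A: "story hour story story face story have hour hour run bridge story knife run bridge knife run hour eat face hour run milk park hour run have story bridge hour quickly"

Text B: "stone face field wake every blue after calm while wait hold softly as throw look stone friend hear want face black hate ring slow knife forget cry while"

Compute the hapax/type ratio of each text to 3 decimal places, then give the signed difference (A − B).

-0.516

A: hapax=4, V=11, ratio=0.364
B: hapax=22, V=25, ratio=0.880
Difference = 0.364 − 0.880 = -0.516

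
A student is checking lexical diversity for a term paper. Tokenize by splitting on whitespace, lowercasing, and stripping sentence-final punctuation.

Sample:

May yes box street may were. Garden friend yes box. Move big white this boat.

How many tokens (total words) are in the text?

Tokens: may, yes, box, street, may, were, garden, friend, yes, box, move, big, white, this, boat
N = 15

15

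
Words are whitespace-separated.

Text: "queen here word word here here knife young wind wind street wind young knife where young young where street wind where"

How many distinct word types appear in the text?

8

Distinct types: {here, knife, queen, street, where, wind, word, young}
V = 8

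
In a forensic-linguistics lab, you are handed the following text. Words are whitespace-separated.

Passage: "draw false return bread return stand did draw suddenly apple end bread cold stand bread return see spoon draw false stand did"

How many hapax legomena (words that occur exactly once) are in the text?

Frequencies: draw:3, return:3, bread:3, stand:3, false:2, did:2, suddenly:1, apple:1, end:1, cold:1, see:1, spoon:1
Hapax (freq=1): apple, cold, end, see, spoon, suddenly

6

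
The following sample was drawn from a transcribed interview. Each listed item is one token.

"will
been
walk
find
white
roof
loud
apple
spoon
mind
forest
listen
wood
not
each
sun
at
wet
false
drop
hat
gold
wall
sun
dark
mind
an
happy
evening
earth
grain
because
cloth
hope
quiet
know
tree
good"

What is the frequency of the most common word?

2

Frequencies: mind:2, sun:2, will:1, been:1, walk:1, find:1, white:1, roof:1, loud:1, apple:1, spoon:1, forest:1, listen:1, wood:1, not:1, each:1, at:1, wet:1, false:1, drop:1, … (16 more, each freq 1)
Most common: 'mind' with frequency 2.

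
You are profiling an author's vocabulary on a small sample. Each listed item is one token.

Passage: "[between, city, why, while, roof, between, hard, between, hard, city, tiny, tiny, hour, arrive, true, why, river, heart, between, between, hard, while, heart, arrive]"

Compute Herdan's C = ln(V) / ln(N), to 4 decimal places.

0.7819

N = 24, V = 12.
ln(V) = 2.484907, ln(N) = 3.178054
C = 2.484907 / 3.178054 = 0.7819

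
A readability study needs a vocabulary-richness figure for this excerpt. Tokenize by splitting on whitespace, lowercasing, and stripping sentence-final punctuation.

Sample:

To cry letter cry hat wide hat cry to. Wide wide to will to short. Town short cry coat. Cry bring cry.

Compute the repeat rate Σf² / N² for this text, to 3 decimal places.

Frequencies: cry:6, to:4, wide:3, hat:2, short:2, letter:1, will:1, town:1, coat:1, bring:1
Σf² = 74; N² = 484
Repeat rate = 74 / 484 = 0.153

0.153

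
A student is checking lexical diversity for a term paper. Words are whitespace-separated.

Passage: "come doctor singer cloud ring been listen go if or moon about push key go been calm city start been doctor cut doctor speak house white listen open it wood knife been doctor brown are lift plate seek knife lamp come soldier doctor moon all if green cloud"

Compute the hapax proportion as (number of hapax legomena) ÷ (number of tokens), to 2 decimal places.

0.52

Frequencies: doctor:5, been:4, come:2, cloud:2, listen:2, go:2, if:2, moon:2, knife:2, singer:1, ring:1, or:1, about:1, push:1, key:1, calm:1, city:1, start:1, cut:1, speak:1, … (14 more, each freq 1)
Hapax count = 25; token count = 48.
Ratio = 25 / 48 = 0.52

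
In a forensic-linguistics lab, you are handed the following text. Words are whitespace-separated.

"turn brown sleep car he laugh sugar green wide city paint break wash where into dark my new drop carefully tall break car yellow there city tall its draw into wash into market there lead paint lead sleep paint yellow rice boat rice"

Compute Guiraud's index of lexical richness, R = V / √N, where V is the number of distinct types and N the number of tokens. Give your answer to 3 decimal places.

4.422

N = 43, V = 29.
√N = 6.557439
R = 29 / 6.557439 = 4.422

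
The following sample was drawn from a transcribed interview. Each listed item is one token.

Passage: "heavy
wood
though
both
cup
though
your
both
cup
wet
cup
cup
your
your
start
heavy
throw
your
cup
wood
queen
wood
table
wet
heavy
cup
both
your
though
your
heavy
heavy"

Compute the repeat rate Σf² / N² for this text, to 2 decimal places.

0.13

Frequencies: cup:6, your:6, heavy:5, wood:3, though:3, both:3, wet:2, start:1, throw:1, queen:1, table:1
Σf² = 132; N² = 1024
Repeat rate = 132 / 1024 = 0.13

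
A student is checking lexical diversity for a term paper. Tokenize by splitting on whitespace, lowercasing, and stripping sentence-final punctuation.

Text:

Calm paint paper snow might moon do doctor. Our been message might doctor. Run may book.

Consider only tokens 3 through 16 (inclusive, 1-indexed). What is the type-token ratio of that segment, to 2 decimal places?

Segment tokens 3–16: paper, snow, might, moon, do, doctor, our, been, message, might, doctor, run, may, book
Segment N = 14, segment V = 12.
TTR = 12 / 14 = 0.86

0.86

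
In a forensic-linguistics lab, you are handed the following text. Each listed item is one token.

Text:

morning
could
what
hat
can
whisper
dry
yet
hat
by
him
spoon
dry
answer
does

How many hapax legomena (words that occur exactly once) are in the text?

11

Frequencies: hat:2, dry:2, morning:1, could:1, what:1, can:1, whisper:1, yet:1, by:1, him:1, spoon:1, answer:1, does:1
Hapax (freq=1): answer, by, can, could, does, him, morning, spoon, what, whisper, yet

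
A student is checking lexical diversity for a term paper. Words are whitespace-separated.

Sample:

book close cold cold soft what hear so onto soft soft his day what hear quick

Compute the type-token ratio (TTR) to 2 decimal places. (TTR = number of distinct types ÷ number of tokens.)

0.69

N = 16 tokens, V = 11 types.
TTR = V / N = 11 / 16 = 0.69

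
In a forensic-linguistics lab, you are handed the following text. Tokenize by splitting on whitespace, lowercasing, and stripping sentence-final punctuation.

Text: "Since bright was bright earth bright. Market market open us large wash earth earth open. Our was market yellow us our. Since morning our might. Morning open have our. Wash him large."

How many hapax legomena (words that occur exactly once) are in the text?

Frequencies: our:4, bright:3, earth:3, market:3, open:3, since:2, was:2, us:2, large:2, wash:2, morning:2, yellow:1, might:1, have:1, him:1
Hapax (freq=1): have, him, might, yellow

4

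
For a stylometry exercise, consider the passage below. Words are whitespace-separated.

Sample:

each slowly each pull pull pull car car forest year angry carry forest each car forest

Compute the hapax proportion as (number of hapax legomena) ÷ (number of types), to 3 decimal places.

Frequencies: each:3, pull:3, car:3, forest:3, slowly:1, year:1, angry:1, carry:1
Hapax count = 4; type count = 8.
Ratio = 4 / 8 = 0.500

0.500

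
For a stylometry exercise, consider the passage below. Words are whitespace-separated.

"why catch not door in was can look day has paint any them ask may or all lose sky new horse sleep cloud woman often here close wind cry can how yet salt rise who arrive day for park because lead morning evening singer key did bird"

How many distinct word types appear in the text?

45

Distinct types: {all, any, arrive, ask, because, bird, can, catch, close, cloud, cry, day, did, door, evening, for, has, here, horse, how, in, key, lead, look, lose, may, morning, new, not, often, or, paint, park, rise, salt, singer, sky, sleep, them, was, who, why, wind, woman, yet}
V = 45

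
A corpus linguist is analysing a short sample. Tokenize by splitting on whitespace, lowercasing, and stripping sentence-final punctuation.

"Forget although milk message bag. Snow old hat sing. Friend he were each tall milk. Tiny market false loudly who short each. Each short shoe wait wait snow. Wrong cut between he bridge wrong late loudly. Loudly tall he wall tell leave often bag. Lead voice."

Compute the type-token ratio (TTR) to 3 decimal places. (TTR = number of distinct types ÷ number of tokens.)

0.717

N = 46 tokens, V = 33 types.
TTR = V / N = 33 / 46 = 0.717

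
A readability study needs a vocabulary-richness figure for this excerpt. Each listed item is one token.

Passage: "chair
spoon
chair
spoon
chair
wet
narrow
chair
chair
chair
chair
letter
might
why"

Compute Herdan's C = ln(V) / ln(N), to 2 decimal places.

0.74

N = 14, V = 7.
ln(V) = 1.945910, ln(N) = 2.639057
C = 1.945910 / 2.639057 = 0.74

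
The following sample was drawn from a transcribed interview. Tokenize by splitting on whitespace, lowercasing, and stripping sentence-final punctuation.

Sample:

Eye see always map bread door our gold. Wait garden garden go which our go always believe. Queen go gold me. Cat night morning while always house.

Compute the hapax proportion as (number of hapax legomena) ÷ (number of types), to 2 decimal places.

Frequencies: always:3, go:3, our:2, gold:2, garden:2, eye:1, see:1, map:1, bread:1, door:1, wait:1, which:1, believe:1, queen:1, me:1, cat:1, night:1, morning:1, while:1, house:1
Hapax count = 15; type count = 20.
Ratio = 15 / 20 = 0.75

0.75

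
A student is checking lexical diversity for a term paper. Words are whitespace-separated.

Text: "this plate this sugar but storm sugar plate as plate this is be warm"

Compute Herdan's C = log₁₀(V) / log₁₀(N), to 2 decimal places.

N = 14, V = 9.
log₁₀(V) = 0.954243, log₁₀(N) = 1.146128
C = 0.954243 / 1.146128 = 0.83

0.83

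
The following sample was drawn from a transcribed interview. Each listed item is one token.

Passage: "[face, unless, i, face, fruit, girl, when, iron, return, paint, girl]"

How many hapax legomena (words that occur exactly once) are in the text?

Frequencies: face:2, girl:2, unless:1, i:1, fruit:1, when:1, iron:1, return:1, paint:1
Hapax (freq=1): fruit, i, iron, paint, return, unless, when

7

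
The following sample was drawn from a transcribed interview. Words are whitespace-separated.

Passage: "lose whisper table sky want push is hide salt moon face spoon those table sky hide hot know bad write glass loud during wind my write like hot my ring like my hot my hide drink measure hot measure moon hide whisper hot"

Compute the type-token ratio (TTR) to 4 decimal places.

N = 43 tokens, V = 26 types.
TTR = V / N = 26 / 43 = 0.6047

0.6047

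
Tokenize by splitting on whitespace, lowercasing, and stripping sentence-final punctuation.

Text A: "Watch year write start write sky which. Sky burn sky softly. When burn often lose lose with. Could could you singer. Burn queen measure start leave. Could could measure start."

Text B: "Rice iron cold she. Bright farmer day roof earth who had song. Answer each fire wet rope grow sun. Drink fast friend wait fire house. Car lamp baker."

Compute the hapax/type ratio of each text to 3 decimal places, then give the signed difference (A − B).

A: hapax=11, V=18, ratio=0.611
B: hapax=26, V=27, ratio=0.963
Difference = 0.611 − 0.963 = -0.352

-0.352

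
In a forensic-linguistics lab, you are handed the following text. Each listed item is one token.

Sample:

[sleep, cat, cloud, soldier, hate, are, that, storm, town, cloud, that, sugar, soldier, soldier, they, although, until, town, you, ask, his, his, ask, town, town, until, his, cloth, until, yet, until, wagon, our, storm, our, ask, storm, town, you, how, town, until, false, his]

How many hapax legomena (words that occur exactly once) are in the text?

12

Frequencies: town:6, until:5, his:4, soldier:3, storm:3, ask:3, cloud:2, that:2, you:2, our:2, sleep:1, cat:1, hate:1, are:1, sugar:1, they:1, although:1, cloth:1, yet:1, wagon:1, … (2 more, each freq 1)
Hapax (freq=1): although, are, cat, cloth, false, hate, how, sleep, sugar, they, wagon, yet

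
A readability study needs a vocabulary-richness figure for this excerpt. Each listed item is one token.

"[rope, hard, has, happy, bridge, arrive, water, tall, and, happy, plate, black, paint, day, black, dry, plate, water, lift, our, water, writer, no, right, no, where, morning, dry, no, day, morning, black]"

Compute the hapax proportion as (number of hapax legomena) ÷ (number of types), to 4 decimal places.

0.6190

Frequencies: water:3, black:3, no:3, happy:2, plate:2, day:2, dry:2, morning:2, rope:1, hard:1, has:1, bridge:1, arrive:1, tall:1, and:1, paint:1, lift:1, our:1, writer:1, right:1, … (1 more, each freq 1)
Hapax count = 13; type count = 21.
Ratio = 13 / 21 = 0.6190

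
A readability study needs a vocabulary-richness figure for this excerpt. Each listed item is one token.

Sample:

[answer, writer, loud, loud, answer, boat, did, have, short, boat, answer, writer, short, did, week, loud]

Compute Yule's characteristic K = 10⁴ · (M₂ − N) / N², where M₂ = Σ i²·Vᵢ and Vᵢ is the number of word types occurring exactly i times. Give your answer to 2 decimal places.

781.25

Frequencies: answer:3, loud:3, writer:2, boat:2, did:2, short:2, have:1, week:1
N = 16. Frequency spectrum: V_1=2, V_2=4, V_3=2
M₂ = 1²·2 + 2²·4 + 3²·2 = 36
K = 10000 × (36 − 16) / 16² = 781.25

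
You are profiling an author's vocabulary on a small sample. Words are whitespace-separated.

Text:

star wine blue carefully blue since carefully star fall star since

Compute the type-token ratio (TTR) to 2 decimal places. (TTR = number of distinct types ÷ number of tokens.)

N = 11 tokens, V = 6 types.
TTR = V / N = 6 / 11 = 0.55

0.55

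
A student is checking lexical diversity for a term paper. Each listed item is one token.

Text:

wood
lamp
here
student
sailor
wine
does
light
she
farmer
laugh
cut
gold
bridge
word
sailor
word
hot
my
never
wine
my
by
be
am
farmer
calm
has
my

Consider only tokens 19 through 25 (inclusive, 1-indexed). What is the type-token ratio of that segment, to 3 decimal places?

0.857

Segment tokens 19–25: my, never, wine, my, by, be, am
Segment N = 7, segment V = 6.
TTR = 6 / 7 = 0.857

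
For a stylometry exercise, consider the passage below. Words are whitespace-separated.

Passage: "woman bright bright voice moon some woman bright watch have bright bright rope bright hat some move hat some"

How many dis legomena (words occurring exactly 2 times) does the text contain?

Frequencies: bright:6, some:3, woman:2, hat:2, voice:1, moon:1, watch:1, have:1, rope:1, move:1
Words with frequency 2: hat, woman

2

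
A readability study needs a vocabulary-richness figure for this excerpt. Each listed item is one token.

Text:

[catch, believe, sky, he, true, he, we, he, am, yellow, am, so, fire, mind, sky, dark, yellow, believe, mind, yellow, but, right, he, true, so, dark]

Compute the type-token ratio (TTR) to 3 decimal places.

N = 26 tokens, V = 14 types.
TTR = V / N = 14 / 26 = 0.538

0.538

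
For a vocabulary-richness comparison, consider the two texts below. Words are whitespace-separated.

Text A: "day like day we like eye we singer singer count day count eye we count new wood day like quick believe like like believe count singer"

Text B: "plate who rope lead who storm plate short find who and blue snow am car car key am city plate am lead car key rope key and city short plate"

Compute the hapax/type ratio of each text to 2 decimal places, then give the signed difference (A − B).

A: hapax=3, V=10, ratio=0.30
B: hapax=4, V=14, ratio=0.29
Difference = 0.30 − 0.29 = 0.01

0.01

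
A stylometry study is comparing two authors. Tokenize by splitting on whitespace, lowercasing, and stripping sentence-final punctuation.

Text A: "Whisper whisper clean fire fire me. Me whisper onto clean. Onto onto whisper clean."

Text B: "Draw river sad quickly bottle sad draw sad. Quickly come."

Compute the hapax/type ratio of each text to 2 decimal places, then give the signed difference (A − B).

A: hapax=0, V=5, ratio=0.00
B: hapax=3, V=6, ratio=0.50
Difference = 0.00 − 0.50 = -0.50

-0.50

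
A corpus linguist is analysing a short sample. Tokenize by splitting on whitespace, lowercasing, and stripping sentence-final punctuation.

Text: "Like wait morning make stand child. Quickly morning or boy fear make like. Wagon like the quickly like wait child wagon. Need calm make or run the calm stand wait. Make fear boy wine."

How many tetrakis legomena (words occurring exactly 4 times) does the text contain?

2

Frequencies: like:4, make:4, wait:3, morning:2, stand:2, child:2, quickly:2, or:2, boy:2, fear:2, wagon:2, the:2, calm:2, need:1, run:1, wine:1
Words with frequency 4: like, make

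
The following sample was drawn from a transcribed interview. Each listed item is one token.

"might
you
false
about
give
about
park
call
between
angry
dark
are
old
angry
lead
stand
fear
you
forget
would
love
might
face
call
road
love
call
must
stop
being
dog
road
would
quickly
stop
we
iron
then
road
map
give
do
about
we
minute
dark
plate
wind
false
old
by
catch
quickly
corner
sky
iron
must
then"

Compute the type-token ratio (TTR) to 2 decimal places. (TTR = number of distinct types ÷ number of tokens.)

0.64

N = 58 tokens, V = 37 types.
TTR = V / N = 37 / 58 = 0.64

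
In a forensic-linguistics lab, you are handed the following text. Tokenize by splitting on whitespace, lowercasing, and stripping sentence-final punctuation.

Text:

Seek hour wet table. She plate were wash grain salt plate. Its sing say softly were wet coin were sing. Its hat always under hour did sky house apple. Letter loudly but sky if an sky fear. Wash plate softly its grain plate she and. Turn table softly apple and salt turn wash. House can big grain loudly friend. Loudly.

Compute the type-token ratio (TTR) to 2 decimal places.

0.55

N = 60 tokens, V = 33 types.
TTR = V / N = 33 / 60 = 0.55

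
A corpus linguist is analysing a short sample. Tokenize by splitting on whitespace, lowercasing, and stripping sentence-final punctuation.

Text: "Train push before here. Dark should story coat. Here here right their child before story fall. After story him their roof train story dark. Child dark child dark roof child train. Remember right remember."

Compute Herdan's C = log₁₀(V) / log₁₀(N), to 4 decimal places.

0.7862

N = 34, V = 16.
log₁₀(V) = 1.204120, log₁₀(N) = 1.531479
C = 1.204120 / 1.531479 = 0.7862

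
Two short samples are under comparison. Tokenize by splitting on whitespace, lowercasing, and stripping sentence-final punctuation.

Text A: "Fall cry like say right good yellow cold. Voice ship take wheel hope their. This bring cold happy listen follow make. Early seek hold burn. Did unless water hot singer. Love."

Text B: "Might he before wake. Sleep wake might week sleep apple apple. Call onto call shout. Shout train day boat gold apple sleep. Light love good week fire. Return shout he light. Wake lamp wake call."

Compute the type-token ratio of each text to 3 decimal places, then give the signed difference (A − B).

TTR(A) = 30/31 = 0.968
TTR(B) = 20/35 = 0.571
Difference = 0.968 − 0.571 = 0.397

0.397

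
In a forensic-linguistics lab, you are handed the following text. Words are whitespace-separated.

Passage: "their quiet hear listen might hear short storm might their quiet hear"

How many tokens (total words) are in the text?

Tokens: their, quiet, hear, listen, might, hear, short, storm, might, their, quiet, hear
N = 12

12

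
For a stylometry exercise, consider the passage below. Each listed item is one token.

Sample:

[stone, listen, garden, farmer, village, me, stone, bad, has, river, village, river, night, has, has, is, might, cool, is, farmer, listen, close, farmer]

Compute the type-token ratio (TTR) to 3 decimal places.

N = 23 tokens, V = 14 types.
TTR = V / N = 14 / 23 = 0.609

0.609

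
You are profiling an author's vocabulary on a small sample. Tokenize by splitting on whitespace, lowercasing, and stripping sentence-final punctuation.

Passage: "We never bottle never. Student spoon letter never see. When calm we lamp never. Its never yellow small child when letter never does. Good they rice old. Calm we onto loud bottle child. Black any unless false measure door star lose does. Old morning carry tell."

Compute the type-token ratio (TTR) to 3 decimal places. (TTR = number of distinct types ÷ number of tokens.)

N = 46 tokens, V = 32 types.
TTR = V / N = 32 / 46 = 0.696

0.696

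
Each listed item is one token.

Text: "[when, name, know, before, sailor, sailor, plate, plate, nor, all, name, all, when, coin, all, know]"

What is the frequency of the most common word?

Frequencies: all:3, when:2, name:2, know:2, sailor:2, plate:2, before:1, nor:1, coin:1
Most common: 'all' with frequency 3.

3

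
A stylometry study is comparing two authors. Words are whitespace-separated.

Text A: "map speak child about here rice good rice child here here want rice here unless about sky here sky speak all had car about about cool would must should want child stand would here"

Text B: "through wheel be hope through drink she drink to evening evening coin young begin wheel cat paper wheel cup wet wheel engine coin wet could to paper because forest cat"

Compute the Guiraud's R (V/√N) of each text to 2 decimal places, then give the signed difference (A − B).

-0.38

A: V=18, N=34, R=3.09
B: V=19, N=30, R=3.47
Difference = 3.09 − 3.47 = -0.38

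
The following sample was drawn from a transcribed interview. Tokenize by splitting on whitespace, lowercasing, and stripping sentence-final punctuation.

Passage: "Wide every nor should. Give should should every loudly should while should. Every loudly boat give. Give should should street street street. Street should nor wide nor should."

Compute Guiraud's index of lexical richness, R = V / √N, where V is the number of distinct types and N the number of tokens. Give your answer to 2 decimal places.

1.70

N = 28, V = 9.
√N = 5.291503
R = 9 / 5.291503 = 1.70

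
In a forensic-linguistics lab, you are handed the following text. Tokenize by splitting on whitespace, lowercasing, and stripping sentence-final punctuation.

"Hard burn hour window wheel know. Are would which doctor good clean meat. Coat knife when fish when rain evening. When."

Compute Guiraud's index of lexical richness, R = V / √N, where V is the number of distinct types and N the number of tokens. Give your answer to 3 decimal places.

N = 21, V = 19.
√N = 4.582576
R = 19 / 4.582576 = 4.146

4.146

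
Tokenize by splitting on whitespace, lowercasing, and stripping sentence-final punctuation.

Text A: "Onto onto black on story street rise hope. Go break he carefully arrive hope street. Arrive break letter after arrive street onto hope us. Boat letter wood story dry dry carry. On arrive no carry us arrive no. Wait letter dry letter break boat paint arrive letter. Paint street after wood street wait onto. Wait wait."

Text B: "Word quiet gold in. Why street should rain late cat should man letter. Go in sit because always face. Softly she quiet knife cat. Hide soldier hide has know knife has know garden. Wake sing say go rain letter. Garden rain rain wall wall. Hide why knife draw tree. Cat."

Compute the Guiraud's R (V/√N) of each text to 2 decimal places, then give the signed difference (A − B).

A: V=22, N=56, R=2.94
B: V=31, N=50, R=4.38
Difference = 2.94 − 4.38 = -1.44

-1.44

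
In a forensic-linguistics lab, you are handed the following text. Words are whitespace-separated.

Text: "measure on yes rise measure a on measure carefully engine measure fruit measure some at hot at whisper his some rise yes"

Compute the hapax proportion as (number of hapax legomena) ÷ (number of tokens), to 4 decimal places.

0.3182

Frequencies: measure:5, on:2, yes:2, rise:2, some:2, at:2, a:1, carefully:1, engine:1, fruit:1, hot:1, whisper:1, his:1
Hapax count = 7; token count = 22.
Ratio = 7 / 22 = 0.3182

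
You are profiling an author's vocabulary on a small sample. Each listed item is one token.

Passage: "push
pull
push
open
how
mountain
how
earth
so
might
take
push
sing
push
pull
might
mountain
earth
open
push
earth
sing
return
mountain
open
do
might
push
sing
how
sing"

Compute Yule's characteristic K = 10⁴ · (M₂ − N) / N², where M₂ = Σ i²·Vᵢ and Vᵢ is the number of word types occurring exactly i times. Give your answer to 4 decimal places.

Frequencies: push:6, sing:4, open:3, how:3, mountain:3, earth:3, might:3, pull:2, so:1, take:1, return:1, do:1
N = 31. Frequency spectrum: V_1=4, V_2=1, V_3=5, V_4=1, V_6=1
M₂ = 1²·4 + 2²·1 + 3²·5 + 4²·1 + 6²·1 = 105
K = 10000 × (105 − 31) / 31² = 770.0312

770.0312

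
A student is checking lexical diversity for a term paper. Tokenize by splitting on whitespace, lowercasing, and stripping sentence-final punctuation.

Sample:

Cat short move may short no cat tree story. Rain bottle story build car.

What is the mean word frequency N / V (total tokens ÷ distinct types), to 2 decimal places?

N = 14 tokens, V = 11 types.
Mean frequency = N / V = 14 / 11 = 1.27

1.27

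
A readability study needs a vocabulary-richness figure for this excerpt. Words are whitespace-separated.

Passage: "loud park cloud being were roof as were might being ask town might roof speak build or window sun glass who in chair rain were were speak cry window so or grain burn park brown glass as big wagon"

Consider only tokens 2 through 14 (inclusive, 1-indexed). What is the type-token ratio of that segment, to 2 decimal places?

0.69

Segment tokens 2–14: park, cloud, being, were, roof, as, were, might, being, ask, town, might, roof
Segment N = 13, segment V = 9.
TTR = 9 / 13 = 0.69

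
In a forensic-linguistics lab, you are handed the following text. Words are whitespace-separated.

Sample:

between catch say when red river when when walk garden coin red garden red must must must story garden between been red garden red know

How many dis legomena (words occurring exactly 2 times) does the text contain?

Frequencies: red:5, garden:4, when:3, must:3, between:2, catch:1, say:1, river:1, walk:1, coin:1, story:1, been:1, know:1
Words with frequency 2: between

1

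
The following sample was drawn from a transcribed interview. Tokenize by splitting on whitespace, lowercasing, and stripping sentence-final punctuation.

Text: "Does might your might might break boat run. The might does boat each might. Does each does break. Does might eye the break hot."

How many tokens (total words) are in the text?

Tokens: does, might, your, might, might, break, boat, run, the, might, does, boat, each, might, does, each, does, break, does, might, eye, the, break, hot
N = 24

24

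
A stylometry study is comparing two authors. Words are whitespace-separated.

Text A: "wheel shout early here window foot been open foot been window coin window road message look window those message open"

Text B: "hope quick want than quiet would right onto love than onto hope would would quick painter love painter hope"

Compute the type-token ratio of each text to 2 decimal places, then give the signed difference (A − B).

0.12

TTR(A) = 13/20 = 0.65
TTR(B) = 10/19 = 0.53
Difference = 0.65 − 0.53 = 0.12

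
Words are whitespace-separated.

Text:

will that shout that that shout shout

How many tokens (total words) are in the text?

Tokens: will, that, shout, that, that, shout, shout
N = 7

7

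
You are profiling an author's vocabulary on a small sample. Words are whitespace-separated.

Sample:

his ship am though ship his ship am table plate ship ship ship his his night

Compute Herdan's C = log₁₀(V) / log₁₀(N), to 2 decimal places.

N = 16, V = 7.
log₁₀(V) = 0.845098, log₁₀(N) = 1.204120
C = 0.845098 / 1.204120 = 0.70

0.70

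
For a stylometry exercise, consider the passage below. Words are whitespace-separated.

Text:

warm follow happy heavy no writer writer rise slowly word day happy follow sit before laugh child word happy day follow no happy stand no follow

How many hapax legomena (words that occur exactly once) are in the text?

9

Frequencies: follow:4, happy:4, no:3, writer:2, word:2, day:2, warm:1, heavy:1, rise:1, slowly:1, sit:1, before:1, laugh:1, child:1, stand:1
Hapax (freq=1): before, child, heavy, laugh, rise, sit, slowly, stand, warm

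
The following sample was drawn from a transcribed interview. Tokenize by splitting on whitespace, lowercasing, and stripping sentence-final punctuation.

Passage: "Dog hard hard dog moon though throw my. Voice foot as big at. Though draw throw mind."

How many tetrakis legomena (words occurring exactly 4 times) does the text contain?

Frequencies: dog:2, hard:2, though:2, throw:2, moon:1, my:1, voice:1, foot:1, as:1, big:1, at:1, draw:1, mind:1
Words with frequency 4: (none)

0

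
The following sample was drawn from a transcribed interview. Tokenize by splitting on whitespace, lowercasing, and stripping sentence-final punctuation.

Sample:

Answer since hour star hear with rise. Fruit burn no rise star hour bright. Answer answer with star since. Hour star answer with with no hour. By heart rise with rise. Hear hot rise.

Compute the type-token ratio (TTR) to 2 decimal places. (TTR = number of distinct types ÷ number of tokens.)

0.41

N = 34 tokens, V = 14 types.
TTR = V / N = 14 / 34 = 0.41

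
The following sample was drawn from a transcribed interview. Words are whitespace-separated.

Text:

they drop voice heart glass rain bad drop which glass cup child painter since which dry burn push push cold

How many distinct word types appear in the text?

Distinct types: {bad, burn, child, cold, cup, drop, dry, glass, heart, painter, push, rain, since, they, voice, which}
V = 16

16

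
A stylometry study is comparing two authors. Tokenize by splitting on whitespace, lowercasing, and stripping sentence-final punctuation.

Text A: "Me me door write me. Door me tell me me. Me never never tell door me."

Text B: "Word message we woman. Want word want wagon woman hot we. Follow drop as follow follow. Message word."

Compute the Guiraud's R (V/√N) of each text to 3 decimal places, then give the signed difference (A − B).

-1.107

A: V=5, N=16, R=1.250
B: V=10, N=18, R=2.357
Difference = 1.250 − 2.357 = -1.107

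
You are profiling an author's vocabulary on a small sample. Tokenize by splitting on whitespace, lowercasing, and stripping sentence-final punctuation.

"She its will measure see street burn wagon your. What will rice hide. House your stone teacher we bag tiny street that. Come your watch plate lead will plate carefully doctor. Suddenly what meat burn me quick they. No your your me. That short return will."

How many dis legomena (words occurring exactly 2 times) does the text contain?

Frequencies: your:5, will:4, street:2, burn:2, what:2, that:2, plate:2, me:2, she:1, its:1, measure:1, see:1, wagon:1, rice:1, hide:1, house:1, stone:1, teacher:1, we:1, bag:1, … (13 more, each freq 1)
Words with frequency 2: burn, me, plate, street, that, what

6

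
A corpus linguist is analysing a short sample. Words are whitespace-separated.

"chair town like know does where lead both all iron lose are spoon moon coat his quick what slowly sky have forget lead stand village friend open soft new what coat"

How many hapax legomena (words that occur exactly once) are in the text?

25

Frequencies: lead:2, coat:2, what:2, chair:1, town:1, like:1, know:1, does:1, where:1, both:1, all:1, iron:1, lose:1, are:1, spoon:1, moon:1, his:1, quick:1, slowly:1, sky:1, … (8 more, each freq 1)
Hapax (freq=1): all, are, both, chair, does, forget, friend, have, his, iron, know, like, lose, moon, new, open, quick, sky, slowly, soft, spoon, stand, town, village, where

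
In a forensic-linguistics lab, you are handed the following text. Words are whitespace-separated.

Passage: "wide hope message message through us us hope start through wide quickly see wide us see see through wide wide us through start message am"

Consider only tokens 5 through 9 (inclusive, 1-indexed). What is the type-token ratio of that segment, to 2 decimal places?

Segment tokens 5–9: through, us, us, hope, start
Segment N = 5, segment V = 4.
TTR = 4 / 5 = 0.80

0.80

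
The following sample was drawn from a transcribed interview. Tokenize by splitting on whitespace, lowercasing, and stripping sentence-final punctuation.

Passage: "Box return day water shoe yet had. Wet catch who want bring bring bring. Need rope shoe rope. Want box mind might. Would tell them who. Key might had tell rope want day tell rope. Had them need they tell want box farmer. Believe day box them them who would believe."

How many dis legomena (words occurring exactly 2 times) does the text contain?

5

Frequencies: box:4, want:4, rope:4, tell:4, them:4, day:3, had:3, who:3, bring:3, shoe:2, need:2, might:2, would:2, believe:2, return:1, water:1, yet:1, wet:1, catch:1, mind:1, … (3 more, each freq 1)
Words with frequency 2: believe, might, need, shoe, would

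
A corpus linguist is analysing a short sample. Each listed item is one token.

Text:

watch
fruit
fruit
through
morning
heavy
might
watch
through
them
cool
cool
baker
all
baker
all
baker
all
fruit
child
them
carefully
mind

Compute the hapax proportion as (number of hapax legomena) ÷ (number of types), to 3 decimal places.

Frequencies: fruit:3, baker:3, all:3, watch:2, through:2, them:2, cool:2, morning:1, heavy:1, might:1, child:1, carefully:1, mind:1
Hapax count = 6; type count = 13.
Ratio = 6 / 13 = 0.462

0.462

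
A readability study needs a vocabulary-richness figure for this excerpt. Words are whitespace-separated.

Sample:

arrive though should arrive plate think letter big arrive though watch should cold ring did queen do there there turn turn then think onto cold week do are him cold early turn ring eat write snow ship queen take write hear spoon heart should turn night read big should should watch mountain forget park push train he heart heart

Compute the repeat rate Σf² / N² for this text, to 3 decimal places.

Frequencies: should:5, turn:4, arrive:3, cold:3, heart:3, though:2, think:2, big:2, watch:2, ring:2, queen:2, do:2, there:2, write:2, plate:1, letter:1, did:1, then:1, onto:1, week:1, … (17 more, each freq 1)
Σf² = 127; N² = 3481
Repeat rate = 127 / 3481 = 0.036

0.036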